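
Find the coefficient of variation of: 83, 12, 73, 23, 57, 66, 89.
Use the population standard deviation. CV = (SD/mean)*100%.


Mean = 57.5714
SD = 27.2966
CV = (27.2966/57.5714)*100 = 47.4134%

CV = 47.4134%


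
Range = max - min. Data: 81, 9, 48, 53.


Max = 81, Min = 9
Range = 81 - 9 = 72

Range = 72


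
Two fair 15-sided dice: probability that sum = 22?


Total outcomes = 15×15 = 225
Favorable (sum = 22): 9
P = 9/225 = 0.0400

P = 0.0400


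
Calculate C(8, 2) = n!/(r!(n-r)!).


C(8,2) = 8!/(2! × 6!)
= 40320/(2 × 720)
= 28

C(8,2) = 28


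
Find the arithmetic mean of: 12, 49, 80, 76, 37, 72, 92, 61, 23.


Sum = 12 + 49 + 80 + 76 + 37 + 72 + 92 + 61 + 23 = 502
n = 9
Mean = 502/9 = 55.7778

Mean = 55.7778


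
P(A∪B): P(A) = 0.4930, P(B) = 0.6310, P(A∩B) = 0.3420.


P(A∪B) = 0.4930 + 0.6310 - 0.3420
= 1.1240 - 0.3420
= 0.7820

P(A∪B) = 0.7820


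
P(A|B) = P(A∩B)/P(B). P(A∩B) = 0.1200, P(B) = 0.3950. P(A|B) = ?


P(A|B) = 0.1200/0.3950 = 0.3038

P(A|B) = 0.3038


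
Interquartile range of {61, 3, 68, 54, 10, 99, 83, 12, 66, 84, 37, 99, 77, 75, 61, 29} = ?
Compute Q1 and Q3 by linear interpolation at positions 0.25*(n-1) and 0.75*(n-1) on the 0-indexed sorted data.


Sorted: 3, 10, 12, 29, 37, 54, 61, 61, 66, 68, 75, 77, 83, 84, 99, 99
Q1 (25th %ile) = 35.0000
Q3 (75th %ile) = 78.5000
IQR = 78.5000 - 35.0000 = 43.5000

IQR = 43.5000


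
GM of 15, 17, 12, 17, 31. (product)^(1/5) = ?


Product = 15 × 17 × 12 × 17 × 31 = 1612620
GM = 1612620^(1/5) = 17.4384

GM = 17.4384


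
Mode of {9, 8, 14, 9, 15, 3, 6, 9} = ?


Frequencies: 3:1, 6:1, 8:1, 9:3, 14:1, 15:1
Max frequency = 3
Mode = 9

Mode = 9


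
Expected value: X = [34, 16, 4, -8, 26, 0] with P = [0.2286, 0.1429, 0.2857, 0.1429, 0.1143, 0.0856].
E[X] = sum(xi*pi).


E[X] = 34*0.2286 + 16*0.1429 + 4*0.2857 - 8*0.1429 + 26*0.1143 + 0*0.0856
= 7.7724 + 2.2864 + 1.1428 - 1.1432 + 2.9718 + 0
= 13.0302

E[X] = 13.0302


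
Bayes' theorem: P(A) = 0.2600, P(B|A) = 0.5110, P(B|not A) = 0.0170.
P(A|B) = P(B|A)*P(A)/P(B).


P(B) = P(B|A)*P(A) + P(B|A')*P(A')
= 0.5110*0.2600 + 0.0170*0.7400
= 0.132860 + 0.012580 = 0.145440
P(A|B) = 0.132860/0.145440 = 0.9135

P(A|B) = 0.9135


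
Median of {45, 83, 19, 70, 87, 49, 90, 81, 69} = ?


Sorted: 19, 45, 49, 69, 70, 81, 83, 87, 90
n = 9 (odd)
Middle value = 70

Median = 70


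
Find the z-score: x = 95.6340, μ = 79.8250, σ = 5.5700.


z = (95.6340 - 79.8250)/5.5700
= 15.8090/5.5700
= 2.8382

z = 2.8382


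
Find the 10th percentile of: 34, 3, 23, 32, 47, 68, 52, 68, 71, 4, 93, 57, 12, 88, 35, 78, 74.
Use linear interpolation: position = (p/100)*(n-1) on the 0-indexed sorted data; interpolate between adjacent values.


Sorted: 3, 4, 12, 23, 32, 34, 35, 47, 52, 57, 68, 68, 71, 74, 78, 88, 93
n = 17
Index = 10/100 * 16 = 1.6000
Lower = data[1] = 4, Upper = data[2] = 12
P10 = 4 + 0.6000*(8) = 8.8000

P10 = 8.8000


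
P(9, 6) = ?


P(9,6) = 9!/3!
= 362880/6
= 60480

P(9,6) = 60480


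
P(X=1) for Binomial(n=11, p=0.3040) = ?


C(11,1) = 11
p^1 = 0.304000
(1-p)^10 = 0.026674
P = 11 * 0.304000 * 0.026674 = 0.0892

P(X=1) = 0.0892


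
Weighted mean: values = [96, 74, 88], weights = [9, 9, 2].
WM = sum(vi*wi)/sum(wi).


Numerator = 96*9 + 74*9 + 88*2 = 1706
Denominator = 9 + 9 + 2 = 20
WM = 1706/20 = 85.3000

WM = 85.3000


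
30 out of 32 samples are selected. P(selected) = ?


P = 30/32 = 0.9375

P = 0.9375


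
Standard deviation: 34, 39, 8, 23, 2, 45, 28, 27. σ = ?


Mean = 25.7500
Variance = 188.4375
SD = sqrt(188.4375) = 13.7273

SD = 13.7273


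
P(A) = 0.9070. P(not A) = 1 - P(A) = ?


P(not A) = 1 - 0.9070 = 0.0930

P(not A) = 0.0930


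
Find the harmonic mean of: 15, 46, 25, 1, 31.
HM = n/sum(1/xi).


Sum of reciprocals = 1/15 + 1/46 + 1/25 + 1/1 + 1/31 = 1.160664
HM = 5/1.160664 = 4.3079

HM = 4.3079


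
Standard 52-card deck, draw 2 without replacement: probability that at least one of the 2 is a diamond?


P(at least one) = 1 - P(none)
P(none) = (39/52) × (38/51) = 0.558824
P(at least one) = 1 - 0.558824 = 0.4412

P = 0.4412


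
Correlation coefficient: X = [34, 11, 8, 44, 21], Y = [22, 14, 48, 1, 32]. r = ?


Mean X = 23.6000, Mean Y = 23.4000
SD X = 13.661625, SD Y = 15.944905
Cov = -151.840000
r = -151.840000/(13.661625*15.944905) = -0.6970

r = -0.6970


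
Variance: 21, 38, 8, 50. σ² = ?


Mean = 29.2500
Squared deviations: 68.0625, 76.5625, 451.5625, 430.5625
Sum = 1026.7500
Variance = 1026.7500/4 = 256.6875

Variance = 256.6875


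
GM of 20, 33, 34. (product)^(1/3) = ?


Product = 20 × 33 × 34 = 22440
GM = 22440^(1/3) = 28.2060

GM = 28.2060


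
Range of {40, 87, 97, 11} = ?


Max = 97, Min = 11
Range = 97 - 11 = 86

Range = 86


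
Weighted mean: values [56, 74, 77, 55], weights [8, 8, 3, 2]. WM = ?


Numerator = 56*8 + 74*8 + 77*3 + 55*2 = 1381
Denominator = 8 + 8 + 3 + 2 = 21
WM = 1381/21 = 65.7619

WM = 65.7619


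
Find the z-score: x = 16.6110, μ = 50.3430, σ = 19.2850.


z = (16.6110 - 50.3430)/19.2850
= -33.7320/19.2850
= -1.7491

z = -1.7491


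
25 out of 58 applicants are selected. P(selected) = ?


P = 25/58 = 0.4310

P = 0.4310


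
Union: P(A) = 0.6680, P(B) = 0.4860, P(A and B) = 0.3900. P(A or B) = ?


P(A∪B) = 0.6680 + 0.4860 - 0.3900
= 1.1540 - 0.3900
= 0.7640

P(A∪B) = 0.7640


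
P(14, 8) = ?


P(14,8) = 14!/6!
= 87178291200/720
= 121080960

P(14,8) = 121080960


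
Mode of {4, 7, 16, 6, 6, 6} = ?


Frequencies: 4:1, 6:3, 7:1, 16:1
Max frequency = 3
Mode = 6

Mode = 6


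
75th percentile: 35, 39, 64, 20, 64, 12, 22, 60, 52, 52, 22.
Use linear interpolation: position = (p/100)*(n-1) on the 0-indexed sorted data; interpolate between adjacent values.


Sorted: 12, 20, 22, 22, 35, 39, 52, 52, 60, 64, 64
n = 11
Index = 75/100 * 10 = 7.5000
Lower = data[7] = 52, Upper = data[8] = 60
P75 = 52 + 0.5000*(8) = 56.0000

P75 = 56.0000


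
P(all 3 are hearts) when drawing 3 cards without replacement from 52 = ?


P(all hearts) = (13/52) × (12/51) × (11/50)
= 0.0129

P = 0.0129


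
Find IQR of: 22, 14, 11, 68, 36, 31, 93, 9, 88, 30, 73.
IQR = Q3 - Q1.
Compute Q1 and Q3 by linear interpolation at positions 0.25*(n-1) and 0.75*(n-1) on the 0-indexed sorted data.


Sorted: 9, 11, 14, 22, 30, 31, 36, 68, 73, 88, 93
Q1 (25th %ile) = 18.0000
Q3 (75th %ile) = 70.5000
IQR = 70.5000 - 18.0000 = 52.5000

IQR = 52.5000


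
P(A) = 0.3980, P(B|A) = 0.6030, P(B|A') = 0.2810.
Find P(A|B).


P(B) = P(B|A)*P(A) + P(B|A')*P(A')
= 0.6030*0.3980 + 0.2810*0.6020
= 0.239994 + 0.169162 = 0.409156
P(A|B) = 0.239994/0.409156 = 0.5866

P(A|B) = 0.5866


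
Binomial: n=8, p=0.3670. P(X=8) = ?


C(8,8) = 1
p^8 = 0.000329
(1-p)^0 = 1.000000
P = 1 * 0.000329 * 1.000000 = 0.0003

P(X=8) = 0.0003


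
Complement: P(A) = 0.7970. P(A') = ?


P(not A) = 1 - 0.7970 = 0.2030

P(not A) = 0.2030


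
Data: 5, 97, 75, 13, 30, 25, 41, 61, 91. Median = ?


Sorted: 5, 13, 25, 30, 41, 61, 75, 91, 97
n = 9 (odd)
Middle value = 41

Median = 41


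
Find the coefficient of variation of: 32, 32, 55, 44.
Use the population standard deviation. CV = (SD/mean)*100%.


Mean = 40.7500
SD = 9.5754
CV = (9.5754/40.7500)*100 = 23.4978%

CV = 23.4978%


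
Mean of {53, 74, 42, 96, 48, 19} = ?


Sum = 53 + 74 + 42 + 96 + 48 + 19 = 332
n = 6
Mean = 332/6 = 55.3333

Mean = 55.3333


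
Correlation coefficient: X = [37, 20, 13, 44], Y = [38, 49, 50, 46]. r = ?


Mean X = 28.5000, Mean Y = 45.7500
SD X = 12.500000, SD Y = 4.710361
Cov = -38.875000
r = -38.875000/(12.500000*4.710361) = -0.6602

r = -0.6602


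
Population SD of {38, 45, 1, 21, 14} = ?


Mean = 23.8000
Variance = 254.9600
SD = sqrt(254.9600) = 15.9675

SD = 15.9675


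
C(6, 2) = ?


C(6,2) = 6!/(2! × 4!)
= 720/(2 × 24)
= 15

C(6,2) = 15


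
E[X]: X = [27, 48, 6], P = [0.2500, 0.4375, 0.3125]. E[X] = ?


E[X] = 27*0.2500 + 48*0.4375 + 6*0.3125
= 6.7500 + 21.0000 + 1.8750
= 29.6250

E[X] = 29.6250


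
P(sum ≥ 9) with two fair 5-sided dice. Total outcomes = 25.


Total outcomes = 5×5 = 25
Favorable (sum ≥ 9): 3
P = 3/25 = 0.1200

P = 0.1200


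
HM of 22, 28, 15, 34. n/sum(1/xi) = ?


Sum of reciprocals = 1/22 + 1/28 + 1/15 + 1/34 = 0.177247
HM = 4/0.177247 = 22.5673

HM = 22.5673


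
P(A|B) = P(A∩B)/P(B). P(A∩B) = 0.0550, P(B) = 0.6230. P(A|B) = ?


P(A|B) = 0.0550/0.6230 = 0.0883

P(A|B) = 0.0883


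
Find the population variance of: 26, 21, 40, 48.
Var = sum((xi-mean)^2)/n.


Mean = 33.7500
Squared deviations: 60.0625, 162.5625, 39.0625, 203.0625
Sum = 464.7500
Variance = 464.7500/4 = 116.1875

Variance = 116.1875


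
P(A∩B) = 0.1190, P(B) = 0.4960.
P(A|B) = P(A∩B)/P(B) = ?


P(A|B) = 0.1190/0.4960 = 0.2399

P(A|B) = 0.2399


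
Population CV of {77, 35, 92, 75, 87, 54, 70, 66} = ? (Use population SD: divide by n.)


Mean = 69.5000
SD = 17.1099
CV = (17.1099/69.5000)*100 = 24.6186%

CV = 24.6186%


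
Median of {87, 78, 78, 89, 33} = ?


Sorted: 33, 78, 78, 87, 89
n = 5 (odd)
Middle value = 78

Median = 78


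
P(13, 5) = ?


P(13,5) = 13!/8!
= 6227020800/40320
= 154440

P(13,5) = 154440


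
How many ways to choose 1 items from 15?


C(15,1) = 15!/(1! × 14!)
= 1307674368000/(1 × 87178291200)
= 15

C(15,1) = 15


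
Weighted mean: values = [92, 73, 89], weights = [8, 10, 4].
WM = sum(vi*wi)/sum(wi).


Numerator = 92*8 + 73*10 + 89*4 = 1822
Denominator = 8 + 10 + 4 = 22
WM = 1822/22 = 82.8182

WM = 82.8182


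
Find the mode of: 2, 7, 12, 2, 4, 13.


Frequencies: 2:2, 4:1, 7:1, 12:1, 13:1
Max frequency = 2
Mode = 2

Mode = 2


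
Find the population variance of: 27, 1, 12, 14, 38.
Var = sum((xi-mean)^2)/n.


Mean = 18.4000
Squared deviations: 73.9600, 302.7600, 40.9600, 19.3600, 384.1600
Sum = 821.2000
Variance = 821.2000/5 = 164.2400

Variance = 164.2400


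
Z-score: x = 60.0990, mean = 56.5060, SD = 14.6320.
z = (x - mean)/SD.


z = (60.0990 - 56.5060)/14.6320
= 3.5930/14.6320
= 0.2456

z = 0.2456


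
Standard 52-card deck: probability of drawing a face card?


12 face cards in 52 cards
P = 12/52 = 0.2308

P = 0.2308


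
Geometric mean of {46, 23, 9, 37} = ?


Product = 46 × 23 × 9 × 37 = 352314
GM = 352314^(1/4) = 24.3631

GM = 24.3631


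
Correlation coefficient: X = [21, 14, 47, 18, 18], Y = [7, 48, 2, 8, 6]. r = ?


Mean X = 23.6000, Mean Y = 14.2000
SD X = 11.909660, SD Y = 17.022338
Cov = -102.120000
r = -102.120000/(11.909660*17.022338) = -0.5037

r = -0.5037


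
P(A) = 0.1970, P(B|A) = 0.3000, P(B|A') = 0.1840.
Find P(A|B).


P(B) = P(B|A)*P(A) + P(B|A')*P(A')
= 0.3000*0.1970 + 0.1840*0.8030
= 0.059100 + 0.147752 = 0.206852
P(A|B) = 0.059100/0.206852 = 0.2857

P(A|B) = 0.2857


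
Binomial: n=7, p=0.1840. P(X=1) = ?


C(7,1) = 7
p^1 = 0.184000
(1-p)^6 = 0.295217
P = 7 * 0.184000 * 0.295217 = 0.3802

P(X=1) = 0.3802


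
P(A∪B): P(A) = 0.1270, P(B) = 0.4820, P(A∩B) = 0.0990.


P(A∪B) = 0.1270 + 0.4820 - 0.0990
= 0.6090 - 0.0990
= 0.5100

P(A∪B) = 0.5100


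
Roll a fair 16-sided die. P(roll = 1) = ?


Favorable outcomes (roll = 1): 1
Total outcomes = 16
P = 1/16 = 0.0625

P = 0.0625


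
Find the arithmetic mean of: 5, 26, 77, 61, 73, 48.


Sum = 5 + 26 + 77 + 61 + 73 + 48 = 290
n = 6
Mean = 290/6 = 48.3333

Mean = 48.3333


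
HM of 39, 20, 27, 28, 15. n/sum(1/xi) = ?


Sum of reciprocals = 1/39 + 1/20 + 1/27 + 1/28 + 1/15 = 0.215059
HM = 5/0.215059 = 23.2494

HM = 23.2494


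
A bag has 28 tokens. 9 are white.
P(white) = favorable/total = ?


P = 9/28 = 0.3214

P = 0.3214


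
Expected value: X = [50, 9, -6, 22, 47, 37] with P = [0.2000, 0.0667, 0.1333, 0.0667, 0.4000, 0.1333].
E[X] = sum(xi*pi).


E[X] = 50*0.2000 + 9*0.0667 - 6*0.1333 + 22*0.0667 + 47*0.4000 + 37*0.1333
= 10.0000 + 0.6003 - 0.7998 + 1.4674 + 18.8000 + 4.9321
= 35.0000

E[X] = 35.0000


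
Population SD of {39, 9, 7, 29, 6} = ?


Mean = 18.0000
Variance = 181.6000
SD = sqrt(181.6000) = 13.4759

SD = 13.4759


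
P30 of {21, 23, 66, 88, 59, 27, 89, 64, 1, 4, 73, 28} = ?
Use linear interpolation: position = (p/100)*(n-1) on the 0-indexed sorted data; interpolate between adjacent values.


Sorted: 1, 4, 21, 23, 27, 28, 59, 64, 66, 73, 88, 89
n = 12
Index = 30/100 * 11 = 3.3000
Lower = data[3] = 23, Upper = data[4] = 27
P30 = 23 + 0.3000*(4) = 24.2000

P30 = 24.2000


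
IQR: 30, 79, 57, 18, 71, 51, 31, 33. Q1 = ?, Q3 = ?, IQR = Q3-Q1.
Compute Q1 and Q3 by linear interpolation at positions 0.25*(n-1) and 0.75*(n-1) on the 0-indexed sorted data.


Sorted: 18, 30, 31, 33, 51, 57, 71, 79
Q1 (25th %ile) = 30.7500
Q3 (75th %ile) = 60.5000
IQR = 60.5000 - 30.7500 = 29.7500

IQR = 29.7500


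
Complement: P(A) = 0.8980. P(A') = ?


P(not A) = 1 - 0.8980 = 0.1020

P(not A) = 0.1020


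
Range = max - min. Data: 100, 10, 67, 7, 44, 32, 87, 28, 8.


Max = 100, Min = 7
Range = 100 - 7 = 93

Range = 93


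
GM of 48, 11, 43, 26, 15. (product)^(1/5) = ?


Product = 48 × 11 × 43 × 26 × 15 = 8854560
GM = 8854560^(1/5) = 24.5151

GM = 24.5151


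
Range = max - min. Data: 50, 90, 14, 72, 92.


Max = 92, Min = 14
Range = 92 - 14 = 78

Range = 78


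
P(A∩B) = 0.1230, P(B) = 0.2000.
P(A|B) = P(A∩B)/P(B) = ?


P(A|B) = 0.1230/0.2000 = 0.6150

P(A|B) = 0.6150


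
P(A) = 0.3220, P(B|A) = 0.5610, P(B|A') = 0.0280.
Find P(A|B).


P(B) = P(B|A)*P(A) + P(B|A')*P(A')
= 0.5610*0.3220 + 0.0280*0.6780
= 0.180642 + 0.018984 = 0.199626
P(A|B) = 0.180642/0.199626 = 0.9049

P(A|B) = 0.9049


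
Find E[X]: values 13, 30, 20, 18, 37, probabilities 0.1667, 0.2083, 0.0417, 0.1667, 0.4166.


E[X] = 13*0.1667 + 30*0.2083 + 20*0.0417 + 18*0.1667 + 37*0.4166
= 2.1671 + 6.2490 + 0.8340 + 3.0006 + 15.4142
= 27.6649

E[X] = 27.6649


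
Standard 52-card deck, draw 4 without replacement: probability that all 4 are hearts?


P(all hearts) = (13/52) × (12/51) × (11/50) × (10/49)
= 0.0026

P = 0.0026


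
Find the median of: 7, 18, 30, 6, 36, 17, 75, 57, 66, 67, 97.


Sorted: 6, 7, 17, 18, 30, 36, 57, 66, 67, 75, 97
n = 11 (odd)
Middle value = 36

Median = 36


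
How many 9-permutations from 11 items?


P(11,9) = 11!/2!
= 39916800/2
= 19958400

P(11,9) = 19958400


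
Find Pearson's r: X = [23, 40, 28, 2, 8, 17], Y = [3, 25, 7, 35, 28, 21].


Mean X = 19.6667, Mean Y = 19.8333
SD X = 12.578642, SD Y = 11.349254
Cov = -70.722222
r = -70.722222/(12.578642*11.349254) = -0.4954

r = -0.4954


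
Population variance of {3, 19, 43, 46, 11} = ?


Mean = 24.4000
Squared deviations: 457.9600, 29.1600, 345.9600, 466.5600, 179.5600
Sum = 1479.2000
Variance = 1479.2000/5 = 295.8400

Variance = 295.8400


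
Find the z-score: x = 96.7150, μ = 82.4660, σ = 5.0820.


z = (96.7150 - 82.4660)/5.0820
= 14.2490/5.0820
= 2.8038

z = 2.8038


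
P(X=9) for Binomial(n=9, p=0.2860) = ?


C(9,9) = 1
p^9 = 1.280249e-05
(1-p)^0 = 1.000000
P = 1 * 1.280249e-05 * 1.000000 = 1.2802e-05

P(X=9) = 1.2802e-05


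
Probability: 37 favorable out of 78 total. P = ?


P = 37/78 = 0.4744

P = 0.4744


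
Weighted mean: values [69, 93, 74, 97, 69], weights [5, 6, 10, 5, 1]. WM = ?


Numerator = 69*5 + 93*6 + 74*10 + 97*5 + 69*1 = 2197
Denominator = 5 + 6 + 10 + 5 + 1 = 27
WM = 2197/27 = 81.3704

WM = 81.3704


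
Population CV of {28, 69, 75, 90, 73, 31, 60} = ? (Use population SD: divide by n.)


Mean = 60.8571
SD = 21.4970
CV = (21.4970/60.8571)*100 = 35.3238%

CV = 35.3238%


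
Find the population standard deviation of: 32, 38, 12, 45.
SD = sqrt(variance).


Mean = 31.7500
Variance = 151.1875
SD = sqrt(151.1875) = 12.2958

SD = 12.2958


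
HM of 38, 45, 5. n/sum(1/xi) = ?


Sum of reciprocals = 1/38 + 1/45 + 1/5 = 0.248538
HM = 3/0.248538 = 12.0706

HM = 12.0706


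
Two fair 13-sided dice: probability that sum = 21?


Total outcomes = 13×13 = 169
Favorable (sum = 21): 6
P = 6/169 = 0.0355

P = 0.0355


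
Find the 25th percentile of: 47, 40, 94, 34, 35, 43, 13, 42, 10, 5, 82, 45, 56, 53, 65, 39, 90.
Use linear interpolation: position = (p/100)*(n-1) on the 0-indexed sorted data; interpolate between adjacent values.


Sorted: 5, 10, 13, 34, 35, 39, 40, 42, 43, 45, 47, 53, 56, 65, 82, 90, 94
n = 17
Index = 25/100 * 16 = 4.0000
Lower = data[4] = 35, Upper = data[5] = 39
P25 = 35 + 0*(4) = 35.0000

P25 = 35.0000


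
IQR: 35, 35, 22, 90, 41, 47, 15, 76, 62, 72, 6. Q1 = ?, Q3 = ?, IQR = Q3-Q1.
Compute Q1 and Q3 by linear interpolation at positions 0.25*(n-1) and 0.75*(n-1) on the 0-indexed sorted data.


Sorted: 6, 15, 22, 35, 35, 41, 47, 62, 72, 76, 90
Q1 (25th %ile) = 28.5000
Q3 (75th %ile) = 67.0000
IQR = 67.0000 - 28.5000 = 38.5000

IQR = 38.5000


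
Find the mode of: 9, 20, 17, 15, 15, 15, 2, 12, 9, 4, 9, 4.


Frequencies: 2:1, 4:2, 9:3, 12:1, 15:3, 17:1, 20:1
Max frequency = 3
Mode = 9, 15

Mode = 9, 15


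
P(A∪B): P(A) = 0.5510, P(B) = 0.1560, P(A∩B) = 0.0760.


P(A∪B) = 0.5510 + 0.1560 - 0.0760
= 0.7070 - 0.0760
= 0.6310

P(A∪B) = 0.6310


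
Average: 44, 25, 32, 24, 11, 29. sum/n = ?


Sum = 44 + 25 + 32 + 24 + 11 + 29 = 165
n = 6
Mean = 165/6 = 27.5000

Mean = 27.5000


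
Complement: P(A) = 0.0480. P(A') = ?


P(not A) = 1 - 0.0480 = 0.9520

P(not A) = 0.9520


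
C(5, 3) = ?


C(5,3) = 5!/(3! × 2!)
= 120/(6 × 2)
= 10

C(5,3) = 10


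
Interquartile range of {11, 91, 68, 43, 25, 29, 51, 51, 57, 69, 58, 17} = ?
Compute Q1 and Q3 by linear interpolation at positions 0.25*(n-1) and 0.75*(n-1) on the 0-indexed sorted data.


Sorted: 11, 17, 25, 29, 43, 51, 51, 57, 58, 68, 69, 91
Q1 (25th %ile) = 28.0000
Q3 (75th %ile) = 60.5000
IQR = 60.5000 - 28.0000 = 32.5000

IQR = 32.5000


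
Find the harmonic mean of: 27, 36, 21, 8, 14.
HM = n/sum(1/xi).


Sum of reciprocals = 1/27 + 1/36 + 1/21 + 1/8 + 1/14 = 0.308862
HM = 5/0.308862 = 16.1884

HM = 16.1884


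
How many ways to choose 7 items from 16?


C(16,7) = 16!/(7! × 9!)
= 20922789888000/(5040 × 362880)
= 11440

C(16,7) = 11440


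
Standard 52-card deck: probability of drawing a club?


13 clubs in 52 cards
P = 13/52 = 0.2500

P = 0.2500


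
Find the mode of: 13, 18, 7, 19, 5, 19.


Frequencies: 5:1, 7:1, 13:1, 18:1, 19:2
Max frequency = 2
Mode = 19

Mode = 19


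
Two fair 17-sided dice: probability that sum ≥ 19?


Total outcomes = 17×17 = 289
Favorable (sum ≥ 19): 136
P = 136/289 = 0.4706

P = 0.4706


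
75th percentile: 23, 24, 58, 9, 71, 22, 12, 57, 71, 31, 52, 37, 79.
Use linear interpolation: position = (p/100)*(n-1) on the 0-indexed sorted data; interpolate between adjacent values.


Sorted: 9, 12, 22, 23, 24, 31, 37, 52, 57, 58, 71, 71, 79
n = 13
Index = 75/100 * 12 = 9.0000
Lower = data[9] = 58, Upper = data[10] = 71
P75 = 58 + 0*(13) = 58.0000

P75 = 58.0000


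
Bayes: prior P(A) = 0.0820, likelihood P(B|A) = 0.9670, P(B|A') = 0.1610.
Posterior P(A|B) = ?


P(B) = P(B|A)*P(A) + P(B|A')*P(A')
= 0.9670*0.0820 + 0.1610*0.9180
= 0.079294 + 0.147798 = 0.227092
P(A|B) = 0.079294/0.227092 = 0.3492

P(A|B) = 0.3492


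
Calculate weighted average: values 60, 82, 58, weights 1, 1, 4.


Numerator = 60*1 + 82*1 + 58*4 = 374
Denominator = 1 + 1 + 4 = 6
WM = 374/6 = 62.3333

WM = 62.3333


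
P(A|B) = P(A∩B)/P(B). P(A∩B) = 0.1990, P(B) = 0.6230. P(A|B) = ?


P(A|B) = 0.1990/0.6230 = 0.3194

P(A|B) = 0.3194


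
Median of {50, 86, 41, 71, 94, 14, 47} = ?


Sorted: 14, 41, 47, 50, 71, 86, 94
n = 7 (odd)
Middle value = 50

Median = 50


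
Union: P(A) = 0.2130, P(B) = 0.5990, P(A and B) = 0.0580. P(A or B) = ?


P(A∪B) = 0.2130 + 0.5990 - 0.0580
= 0.8120 - 0.0580
= 0.7540

P(A∪B) = 0.7540


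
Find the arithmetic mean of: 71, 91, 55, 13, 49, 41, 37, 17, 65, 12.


Sum = 71 + 91 + 55 + 13 + 49 + 41 + 37 + 17 + 65 + 12 = 451
n = 10
Mean = 451/10 = 45.1000

Mean = 45.1000


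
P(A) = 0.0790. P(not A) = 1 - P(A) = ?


P(not A) = 1 - 0.0790 = 0.9210

P(not A) = 0.9210


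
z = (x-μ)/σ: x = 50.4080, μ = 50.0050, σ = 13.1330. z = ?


z = (50.4080 - 50.0050)/13.1330
= 0.4030/13.1330
= 0.0307

z = 0.0307


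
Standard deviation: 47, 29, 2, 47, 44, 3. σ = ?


Mean = 28.6667
Variance = 379.5556
SD = sqrt(379.5556) = 19.4822

SD = 19.4822


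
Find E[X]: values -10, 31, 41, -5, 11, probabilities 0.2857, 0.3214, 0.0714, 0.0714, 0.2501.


E[X] = -10*0.2857 + 31*0.3214 + 41*0.0714 - 5*0.0714 + 11*0.2501
= -2.8570 + 9.9634 + 2.9274 - 0.3570 + 2.7511
= 12.4279

E[X] = 12.4279


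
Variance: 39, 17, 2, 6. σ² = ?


Mean = 16.0000
Squared deviations: 529.0000, 1.0000, 196.0000, 100.0000
Sum = 826.0000
Variance = 826.0000/4 = 206.5000

Variance = 206.5000


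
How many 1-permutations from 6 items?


P(6,1) = 6!/5!
= 720/120
= 6

P(6,1) = 6


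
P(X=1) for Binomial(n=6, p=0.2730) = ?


C(6,1) = 6
p^1 = 0.273000
(1-p)^5 = 0.203082
P = 6 * 0.273000 * 0.203082 = 0.3326

P(X=1) = 0.3326


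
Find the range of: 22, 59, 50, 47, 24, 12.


Max = 59, Min = 12
Range = 59 - 12 = 47

Range = 47


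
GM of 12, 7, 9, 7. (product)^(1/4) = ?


Product = 12 × 7 × 9 × 7 = 5292
GM = 5292^(1/4) = 8.5291

GM = 8.5291


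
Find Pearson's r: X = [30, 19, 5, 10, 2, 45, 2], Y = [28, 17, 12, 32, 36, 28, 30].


Mean X = 16.1429, Mean Y = 26.1429
SD X = 15.094262, SD Y = 7.899884
Cov = -2.734694
r = -2.734694/(15.094262*7.899884) = -0.0229

r = -0.0229


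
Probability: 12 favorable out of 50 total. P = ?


P = 12/50 = 0.2400

P = 0.2400


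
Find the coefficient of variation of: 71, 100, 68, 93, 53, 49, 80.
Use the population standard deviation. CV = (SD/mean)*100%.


Mean = 73.4286
SD = 17.6543
CV = (17.6543/73.4286)*100 = 24.0428%

CV = 24.0428%


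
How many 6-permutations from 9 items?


P(9,6) = 9!/3!
= 362880/6
= 60480

P(9,6) = 60480


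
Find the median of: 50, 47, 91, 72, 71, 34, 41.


Sorted: 34, 41, 47, 50, 71, 72, 91
n = 7 (odd)
Middle value = 50

Median = 50


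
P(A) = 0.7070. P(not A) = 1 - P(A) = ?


P(not A) = 1 - 0.7070 = 0.2930

P(not A) = 0.2930


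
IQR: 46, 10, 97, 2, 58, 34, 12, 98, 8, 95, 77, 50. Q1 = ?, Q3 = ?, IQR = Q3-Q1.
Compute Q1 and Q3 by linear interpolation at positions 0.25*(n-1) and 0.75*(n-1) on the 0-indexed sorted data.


Sorted: 2, 8, 10, 12, 34, 46, 50, 58, 77, 95, 97, 98
Q1 (25th %ile) = 11.5000
Q3 (75th %ile) = 81.5000
IQR = 81.5000 - 11.5000 = 70.0000

IQR = 70.0000


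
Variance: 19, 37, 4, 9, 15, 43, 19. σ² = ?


Mean = 20.8571
Squared deviations: 3.4490, 260.5918, 284.1633, 140.5918, 34.3061, 490.3061, 3.4490
Sum = 1216.8571
Variance = 1216.8571/7 = 173.8367

Variance = 173.8367


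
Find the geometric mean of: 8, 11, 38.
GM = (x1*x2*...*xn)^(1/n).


Product = 8 × 11 × 38 = 3344
GM = 3344^(1/3) = 14.9539

GM = 14.9539


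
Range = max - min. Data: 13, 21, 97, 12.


Max = 97, Min = 12
Range = 97 - 12 = 85

Range = 85


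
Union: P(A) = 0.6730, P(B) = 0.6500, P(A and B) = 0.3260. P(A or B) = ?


P(A∪B) = 0.6730 + 0.6500 - 0.3260
= 1.3230 - 0.3260
= 0.9970

P(A∪B) = 0.9970


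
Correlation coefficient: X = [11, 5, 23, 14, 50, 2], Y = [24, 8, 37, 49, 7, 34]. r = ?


Mean X = 17.5000, Mean Y = 26.5000
SD X = 16.007811, SD Y = 15.283433
Cov = -87.250000
r = -87.250000/(16.007811*15.283433) = -0.3566

r = -0.3566


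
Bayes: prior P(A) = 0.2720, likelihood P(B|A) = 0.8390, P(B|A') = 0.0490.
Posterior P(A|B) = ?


P(B) = P(B|A)*P(A) + P(B|A')*P(A')
= 0.8390*0.2720 + 0.0490*0.7280
= 0.228208 + 0.035672 = 0.263880
P(A|B) = 0.228208/0.263880 = 0.8648

P(A|B) = 0.8648


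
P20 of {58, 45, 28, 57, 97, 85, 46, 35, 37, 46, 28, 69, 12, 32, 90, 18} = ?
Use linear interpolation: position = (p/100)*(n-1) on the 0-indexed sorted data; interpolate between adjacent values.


Sorted: 12, 18, 28, 28, 32, 35, 37, 45, 46, 46, 57, 58, 69, 85, 90, 97
n = 16
Index = 20/100 * 15 = 3.0000
Lower = data[3] = 28, Upper = data[4] = 32
P20 = 28 + 0*(4) = 28.0000

P20 = 28.0000


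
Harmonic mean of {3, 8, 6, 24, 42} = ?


Sum of reciprocals = 1/3 + 1/8 + 1/6 + 1/24 + 1/42 = 0.690476
HM = 5/0.690476 = 7.2414

HM = 7.2414


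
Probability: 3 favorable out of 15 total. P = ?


P = 3/15 = 0.2000

P = 0.2000


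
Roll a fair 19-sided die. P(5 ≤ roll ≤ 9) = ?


Favorable outcomes (5 ≤ roll ≤ 9): 5
Total outcomes = 19
P = 5/19 = 0.2632

P = 0.2632


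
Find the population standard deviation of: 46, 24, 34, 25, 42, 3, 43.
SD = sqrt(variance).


Mean = 31.0000
Variance = 195.4286
SD = sqrt(195.4286) = 13.9796

SD = 13.9796


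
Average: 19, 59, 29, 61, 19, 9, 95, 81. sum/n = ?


Sum = 19 + 59 + 29 + 61 + 19 + 9 + 95 + 81 = 372
n = 8
Mean = 372/8 = 46.5000

Mean = 46.5000


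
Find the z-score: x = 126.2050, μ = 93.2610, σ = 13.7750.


z = (126.2050 - 93.2610)/13.7750
= 32.9440/13.7750
= 2.3916

z = 2.3916


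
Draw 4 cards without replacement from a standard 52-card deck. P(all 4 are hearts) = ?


P(all hearts) = (13/52) × (12/51) × (11/50) × (10/49)
= 0.0026

P = 0.0026


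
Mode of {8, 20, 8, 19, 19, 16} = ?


Frequencies: 8:2, 16:1, 19:2, 20:1
Max frequency = 2
Mode = 8, 19

Mode = 8, 19


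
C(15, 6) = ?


C(15,6) = 15!/(6! × 9!)
= 1307674368000/(720 × 362880)
= 5005

C(15,6) = 5005


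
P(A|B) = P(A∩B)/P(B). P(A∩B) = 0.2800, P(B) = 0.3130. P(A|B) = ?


P(A|B) = 0.2800/0.3130 = 0.8946

P(A|B) = 0.8946


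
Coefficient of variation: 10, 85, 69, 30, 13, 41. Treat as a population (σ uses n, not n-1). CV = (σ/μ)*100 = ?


Mean = 41.3333
SD = 27.6446
CV = (27.6446/41.3333)*100 = 66.8820%

CV = 66.8820%


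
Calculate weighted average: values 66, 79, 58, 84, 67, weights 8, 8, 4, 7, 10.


Numerator = 66*8 + 79*8 + 58*4 + 84*7 + 67*10 = 2650
Denominator = 8 + 8 + 4 + 7 + 10 = 37
WM = 2650/37 = 71.6216

WM = 71.6216


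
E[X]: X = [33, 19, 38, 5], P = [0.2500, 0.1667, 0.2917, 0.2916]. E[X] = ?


E[X] = 33*0.2500 + 19*0.1667 + 38*0.2917 + 5*0.2916
= 8.2500 + 3.1673 + 11.0846 + 1.4580
= 23.9599

E[X] = 23.9599


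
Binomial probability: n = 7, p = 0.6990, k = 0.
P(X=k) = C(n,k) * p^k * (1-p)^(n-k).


C(7,0) = 1
p^0 = 1.000000
(1-p)^7 = 0.000224
P = 1 * 1.000000 * 0.000224 = 0.0002

P(X=0) = 0.0002


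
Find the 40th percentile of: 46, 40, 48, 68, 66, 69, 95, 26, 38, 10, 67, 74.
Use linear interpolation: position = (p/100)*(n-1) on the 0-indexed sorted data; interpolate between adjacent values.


Sorted: 10, 26, 38, 40, 46, 48, 66, 67, 68, 69, 74, 95
n = 12
Index = 40/100 * 11 = 4.4000
Lower = data[4] = 46, Upper = data[5] = 48
P40 = 46 + 0.4000*(2) = 46.8000

P40 = 46.8000


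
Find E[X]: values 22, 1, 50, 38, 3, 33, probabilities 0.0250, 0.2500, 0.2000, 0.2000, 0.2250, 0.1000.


E[X] = 22*0.0250 + 1*0.2500 + 50*0.2000 + 38*0.2000 + 3*0.2250 + 33*0.1000
= 0.5500 + 0.2500 + 10.0000 + 7.6000 + 0.6750 + 3.3000
= 22.3750

E[X] = 22.3750


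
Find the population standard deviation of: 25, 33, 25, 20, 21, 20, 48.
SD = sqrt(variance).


Mean = 27.4286
Variance = 88.2449
SD = sqrt(88.2449) = 9.3939

SD = 9.3939


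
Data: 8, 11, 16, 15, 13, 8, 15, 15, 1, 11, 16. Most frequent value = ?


Frequencies: 1:1, 8:2, 11:2, 13:1, 15:3, 16:2
Max frequency = 3
Mode = 15

Mode = 15


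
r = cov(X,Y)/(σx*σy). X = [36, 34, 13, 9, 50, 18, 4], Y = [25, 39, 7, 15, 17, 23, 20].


Mean X = 23.4286, Mean Y = 20.8571
SD X = 15.582565, SD Y = 9.202928
Cov = 53.632653
r = 53.632653/(15.582565*9.202928) = 0.3740

r = 0.3740


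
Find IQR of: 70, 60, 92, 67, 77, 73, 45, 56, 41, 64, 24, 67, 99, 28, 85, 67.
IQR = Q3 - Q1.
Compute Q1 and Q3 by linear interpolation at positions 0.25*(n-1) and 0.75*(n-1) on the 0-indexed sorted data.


Sorted: 24, 28, 41, 45, 56, 60, 64, 67, 67, 67, 70, 73, 77, 85, 92, 99
Q1 (25th %ile) = 53.2500
Q3 (75th %ile) = 74.0000
IQR = 74.0000 - 53.2500 = 20.7500

IQR = 20.7500


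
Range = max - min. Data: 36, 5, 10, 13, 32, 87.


Max = 87, Min = 5
Range = 87 - 5 = 82

Range = 82


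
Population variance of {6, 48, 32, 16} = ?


Mean = 25.5000
Squared deviations: 380.2500, 506.2500, 42.2500, 90.2500
Sum = 1019.0000
Variance = 1019.0000/4 = 254.7500

Variance = 254.7500


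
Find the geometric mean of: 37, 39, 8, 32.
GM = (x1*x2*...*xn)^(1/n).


Product = 37 × 39 × 8 × 32 = 369408
GM = 369408^(1/4) = 24.6534

GM = 24.6534


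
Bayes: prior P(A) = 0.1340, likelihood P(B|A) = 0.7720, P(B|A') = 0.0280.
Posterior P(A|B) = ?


P(B) = P(B|A)*P(A) + P(B|A')*P(A')
= 0.7720*0.1340 + 0.0280*0.8660
= 0.103448 + 0.024248 = 0.127696
P(A|B) = 0.103448/0.127696 = 0.8101

P(A|B) = 0.8101


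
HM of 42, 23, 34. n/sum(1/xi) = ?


Sum of reciprocals = 1/42 + 1/23 + 1/34 = 0.096700
HM = 3/0.096700 = 31.0239

HM = 31.0239


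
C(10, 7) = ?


C(10,7) = 10!/(7! × 3!)
= 3628800/(5040 × 6)
= 120

C(10,7) = 120


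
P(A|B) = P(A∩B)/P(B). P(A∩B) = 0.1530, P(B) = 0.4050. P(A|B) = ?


P(A|B) = 0.1530/0.4050 = 0.3778

P(A|B) = 0.3778


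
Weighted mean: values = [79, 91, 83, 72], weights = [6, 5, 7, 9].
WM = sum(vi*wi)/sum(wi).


Numerator = 79*6 + 91*5 + 83*7 + 72*9 = 2158
Denominator = 6 + 5 + 7 + 9 = 27
WM = 2158/27 = 79.9259

WM = 79.9259


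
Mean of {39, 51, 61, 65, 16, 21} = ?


Sum = 39 + 51 + 61 + 65 + 16 + 21 = 253
n = 6
Mean = 253/6 = 42.1667

Mean = 42.1667


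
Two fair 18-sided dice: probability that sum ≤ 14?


Total outcomes = 18×18 = 324
Favorable (sum ≤ 14): 91
P = 91/324 = 0.2809

P = 0.2809


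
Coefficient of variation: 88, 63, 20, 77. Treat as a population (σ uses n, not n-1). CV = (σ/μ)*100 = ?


Mean = 62.0000
SD = 25.8167
CV = (25.8167/62.0000)*100 = 41.6398%

CV = 41.6398%


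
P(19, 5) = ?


P(19,5) = 19!/14!
= 121645100408832000/87178291200
= 1395360

P(19,5) = 1395360


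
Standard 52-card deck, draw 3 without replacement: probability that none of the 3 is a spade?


P(no spades) = (39/52) × (38/51) × (37/50)
= 0.4135

P = 0.4135


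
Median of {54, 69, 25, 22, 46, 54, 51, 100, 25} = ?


Sorted: 22, 25, 25, 46, 51, 54, 54, 69, 100
n = 9 (odd)
Middle value = 51

Median = 51


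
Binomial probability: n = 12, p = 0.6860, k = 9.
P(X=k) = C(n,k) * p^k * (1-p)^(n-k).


C(12,9) = 220
p^9 = 0.033645
(1-p)^3 = 0.030959
P = 220 * 0.033645 * 0.030959 = 0.2292

P(X=9) = 0.2292


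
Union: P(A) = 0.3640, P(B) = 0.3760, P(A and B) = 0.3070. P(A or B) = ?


P(A∪B) = 0.3640 + 0.3760 - 0.3070
= 0.7400 - 0.3070
= 0.4330

P(A∪B) = 0.4330


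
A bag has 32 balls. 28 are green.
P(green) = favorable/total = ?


P = 28/32 = 0.8750

P = 0.8750


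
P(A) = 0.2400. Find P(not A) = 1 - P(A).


P(not A) = 1 - 0.2400 = 0.7600

P(not A) = 0.7600


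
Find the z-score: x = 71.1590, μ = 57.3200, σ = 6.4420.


z = (71.1590 - 57.3200)/6.4420
= 13.8390/6.4420
= 2.1482

z = 2.1482


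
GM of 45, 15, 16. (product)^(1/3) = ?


Product = 45 × 15 × 16 = 10800
GM = 10800^(1/3) = 22.1042

GM = 22.1042


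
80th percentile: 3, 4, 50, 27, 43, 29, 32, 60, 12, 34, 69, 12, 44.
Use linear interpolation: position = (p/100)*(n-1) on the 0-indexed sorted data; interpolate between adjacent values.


Sorted: 3, 4, 12, 12, 27, 29, 32, 34, 43, 44, 50, 60, 69
n = 13
Index = 80/100 * 12 = 9.6000
Lower = data[9] = 44, Upper = data[10] = 50
P80 = 44 + 0.6000*(6) = 47.6000

P80 = 47.6000


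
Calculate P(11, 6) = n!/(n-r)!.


P(11,6) = 11!/5!
= 39916800/120
= 332640

P(11,6) = 332640


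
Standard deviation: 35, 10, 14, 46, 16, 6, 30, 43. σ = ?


Mean = 25.0000
Variance = 209.7500
SD = sqrt(209.7500) = 14.4827

SD = 14.4827


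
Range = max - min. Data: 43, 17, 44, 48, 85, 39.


Max = 85, Min = 17
Range = 85 - 17 = 68

Range = 68


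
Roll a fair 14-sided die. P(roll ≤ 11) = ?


Favorable outcomes (roll ≤ 11): 11
Total outcomes = 14
P = 11/14 = 0.7857

P = 0.7857


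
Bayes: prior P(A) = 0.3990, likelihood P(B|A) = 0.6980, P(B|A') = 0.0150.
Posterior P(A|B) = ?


P(B) = P(B|A)*P(A) + P(B|A')*P(A')
= 0.6980*0.3990 + 0.0150*0.6010
= 0.278502 + 0.009015 = 0.287517
P(A|B) = 0.278502/0.287517 = 0.9686

P(A|B) = 0.9686


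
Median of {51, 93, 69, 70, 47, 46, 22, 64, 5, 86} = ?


Sorted: 5, 22, 46, 47, 51, 64, 69, 70, 86, 93
n = 10 (even)
Middle values: 51 and 64
Median = (51+64)/2 = 57.5000

Median = 57.5000


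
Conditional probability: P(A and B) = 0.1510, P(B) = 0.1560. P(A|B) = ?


P(A|B) = 0.1510/0.1560 = 0.9679

P(A|B) = 0.9679


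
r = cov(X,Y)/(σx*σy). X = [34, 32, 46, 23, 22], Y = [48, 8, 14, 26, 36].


Mean X = 31.4000, Mean Y = 26.4000
SD X = 8.708616, SD Y = 14.499655
Cov = -44.560000
r = -44.560000/(8.708616*14.499655) = -0.3529

r = -0.3529


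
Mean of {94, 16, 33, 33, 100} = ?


Sum = 94 + 16 + 33 + 33 + 100 = 276
n = 5
Mean = 276/5 = 55.2000

Mean = 55.2000


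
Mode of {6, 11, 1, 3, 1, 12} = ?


Frequencies: 1:2, 3:1, 6:1, 11:1, 12:1
Max frequency = 2
Mode = 1

Mode = 1


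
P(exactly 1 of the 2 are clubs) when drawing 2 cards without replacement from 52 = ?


Hypergeometric: P(X=1) = C(13,1)·C(39,1) / C(52,2)
= 13 × 39 / 1326
= 507/1326 = 0.3824

P = 0.3824


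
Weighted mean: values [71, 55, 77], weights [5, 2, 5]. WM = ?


Numerator = 71*5 + 55*2 + 77*5 = 850
Denominator = 5 + 2 + 5 = 12
WM = 850/12 = 70.8333

WM = 70.8333


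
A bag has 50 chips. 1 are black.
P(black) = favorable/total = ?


P = 1/50 = 0.0200

P = 0.0200


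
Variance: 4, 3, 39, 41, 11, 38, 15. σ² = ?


Mean = 21.5714
Squared deviations: 308.7551, 344.8980, 303.7551, 377.4694, 111.7551, 269.8980, 43.1837
Sum = 1759.7143
Variance = 1759.7143/7 = 251.3878

Variance = 251.3878


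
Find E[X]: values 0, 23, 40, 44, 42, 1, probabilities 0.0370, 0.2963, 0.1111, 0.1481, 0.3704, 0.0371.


E[X] = 0*0.0370 + 23*0.2963 + 40*0.1111 + 44*0.1481 + 42*0.3704 + 1*0.0371
= 0 + 6.8149 + 4.4440 + 6.5164 + 15.5568 + 0.0371
= 33.3692

E[X] = 33.3692


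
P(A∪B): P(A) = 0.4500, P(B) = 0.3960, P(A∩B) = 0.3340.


P(A∪B) = 0.4500 + 0.3960 - 0.3340
= 0.8460 - 0.3340
= 0.5120

P(A∪B) = 0.5120


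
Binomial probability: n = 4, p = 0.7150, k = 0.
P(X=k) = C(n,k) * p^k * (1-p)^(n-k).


C(4,0) = 1
p^0 = 1.000000
(1-p)^4 = 0.006598
P = 1 * 1.000000 * 0.006598 = 0.0066

P(X=0) = 0.0066


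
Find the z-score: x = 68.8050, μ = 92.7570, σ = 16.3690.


z = (68.8050 - 92.7570)/16.3690
= -23.9520/16.3690
= -1.4633

z = -1.4633


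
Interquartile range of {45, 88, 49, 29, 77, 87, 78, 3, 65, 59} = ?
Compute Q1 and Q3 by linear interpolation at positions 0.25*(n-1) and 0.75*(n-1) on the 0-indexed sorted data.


Sorted: 3, 29, 45, 49, 59, 65, 77, 78, 87, 88
Q1 (25th %ile) = 46.0000
Q3 (75th %ile) = 77.7500
IQR = 77.7500 - 46.0000 = 31.7500

IQR = 31.7500


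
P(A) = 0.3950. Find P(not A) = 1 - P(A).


P(not A) = 1 - 0.3950 = 0.6050

P(not A) = 0.6050


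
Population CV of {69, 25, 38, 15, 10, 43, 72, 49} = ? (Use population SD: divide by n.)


Mean = 40.1250
SD = 21.5316
CV = (21.5316/40.1250)*100 = 53.6613%

CV = 53.6613%


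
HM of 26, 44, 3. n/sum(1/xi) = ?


Sum of reciprocals = 1/26 + 1/44 + 1/3 = 0.394522
HM = 3/0.394522 = 7.6041

HM = 7.6041


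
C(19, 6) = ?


C(19,6) = 19!/(6! × 13!)
= 121645100408832000/(720 × 6227020800)
= 27132

C(19,6) = 27132


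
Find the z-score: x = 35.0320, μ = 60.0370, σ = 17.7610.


z = (35.0320 - 60.0370)/17.7610
= -25.0050/17.7610
= -1.4079

z = -1.4079


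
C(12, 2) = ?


C(12,2) = 12!/(2! × 10!)
= 479001600/(2 × 3628800)
= 66

C(12,2) = 66


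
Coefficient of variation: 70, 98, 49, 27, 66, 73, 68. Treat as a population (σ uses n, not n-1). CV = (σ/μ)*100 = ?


Mean = 64.4286
SD = 20.3038
CV = (20.3038/64.4286)*100 = 31.5137%

CV = 31.5137%


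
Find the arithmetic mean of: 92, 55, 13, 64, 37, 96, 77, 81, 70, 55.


Sum = 92 + 55 + 13 + 64 + 37 + 96 + 77 + 81 + 70 + 55 = 640
n = 10
Mean = 640/10 = 64.0000

Mean = 64.0000


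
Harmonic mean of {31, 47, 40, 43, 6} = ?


Sum of reciprocals = 1/31 + 1/47 + 1/40 + 1/43 + 1/6 = 0.268457
HM = 5/0.268457 = 18.6249

HM = 18.6249


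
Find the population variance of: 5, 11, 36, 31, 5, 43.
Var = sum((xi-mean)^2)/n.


Mean = 21.8333
Squared deviations: 283.3611, 117.3611, 200.6944, 84.0278, 283.3611, 448.0278
Sum = 1416.8333
Variance = 1416.8333/6 = 236.1389

Variance = 236.1389


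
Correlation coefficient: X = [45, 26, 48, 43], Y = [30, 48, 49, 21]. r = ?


Mean X = 40.5000, Mean Y = 37.0000
SD X = 8.558621, SD Y = 11.937336
Cov = -35.250000
r = -35.250000/(8.558621*11.937336) = -0.3450

r = -0.3450


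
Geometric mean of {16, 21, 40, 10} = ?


Product = 16 × 21 × 40 × 10 = 134400
GM = 134400^(1/4) = 19.1470

GM = 19.1470


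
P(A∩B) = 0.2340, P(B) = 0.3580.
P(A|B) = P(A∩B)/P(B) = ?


P(A|B) = 0.2340/0.3580 = 0.6536

P(A|B) = 0.6536


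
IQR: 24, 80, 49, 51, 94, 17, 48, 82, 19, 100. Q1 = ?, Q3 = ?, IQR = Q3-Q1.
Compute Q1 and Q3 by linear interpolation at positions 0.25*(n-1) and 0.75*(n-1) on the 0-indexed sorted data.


Sorted: 17, 19, 24, 48, 49, 51, 80, 82, 94, 100
Q1 (25th %ile) = 30.0000
Q3 (75th %ile) = 81.5000
IQR = 81.5000 - 30.0000 = 51.5000

IQR = 51.5000


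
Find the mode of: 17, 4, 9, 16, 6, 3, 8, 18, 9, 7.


Frequencies: 3:1, 4:1, 6:1, 7:1, 8:1, 9:2, 16:1, 17:1, 18:1
Max frequency = 2
Mode = 9

Mode = 9


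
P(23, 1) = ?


P(23,1) = 23!/22!
= 25852016738884976640000/1124000727777607680000
= 23

P(23,1) = 23


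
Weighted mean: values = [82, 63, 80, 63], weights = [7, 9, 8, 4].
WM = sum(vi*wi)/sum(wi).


Numerator = 82*7 + 63*9 + 80*8 + 63*4 = 2033
Denominator = 7 + 9 + 8 + 4 = 28
WM = 2033/28 = 72.6071

WM = 72.6071


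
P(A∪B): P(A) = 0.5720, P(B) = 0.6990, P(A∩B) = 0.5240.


P(A∪B) = 0.5720 + 0.6990 - 0.5240
= 1.2710 - 0.5240
= 0.7470

P(A∪B) = 0.7470


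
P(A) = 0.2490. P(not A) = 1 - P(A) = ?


P(not A) = 1 - 0.2490 = 0.7510

P(not A) = 0.7510


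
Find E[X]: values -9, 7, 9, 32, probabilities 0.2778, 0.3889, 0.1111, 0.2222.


E[X] = -9*0.2778 + 7*0.3889 + 9*0.1111 + 32*0.2222
= -2.5002 + 2.7223 + 0.9999 + 7.1104
= 8.3324

E[X] = 8.3324


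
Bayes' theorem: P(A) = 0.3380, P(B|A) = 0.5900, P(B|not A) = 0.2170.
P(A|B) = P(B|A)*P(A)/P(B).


P(B) = P(B|A)*P(A) + P(B|A')*P(A')
= 0.5900*0.3380 + 0.2170*0.6620
= 0.199420 + 0.143654 = 0.343074
P(A|B) = 0.199420/0.343074 = 0.5813

P(A|B) = 0.5813


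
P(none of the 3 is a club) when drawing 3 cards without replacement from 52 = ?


P(no clubs) = (39/52) × (38/51) × (37/50)
= 0.4135

P = 0.4135


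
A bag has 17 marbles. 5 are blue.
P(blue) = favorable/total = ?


P = 5/17 = 0.2941

P = 0.2941


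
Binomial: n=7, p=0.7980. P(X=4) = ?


C(7,4) = 35
p^4 = 0.405519
(1-p)^3 = 0.008242
P = 35 * 0.405519 * 0.008242 = 0.1170

P(X=4) = 0.1170


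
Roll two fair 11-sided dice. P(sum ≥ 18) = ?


Total outcomes = 11×11 = 121
Favorable (sum ≥ 18): 15
P = 15/121 = 0.1240

P = 0.1240


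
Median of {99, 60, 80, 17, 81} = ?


Sorted: 17, 60, 80, 81, 99
n = 5 (odd)
Middle value = 80

Median = 80


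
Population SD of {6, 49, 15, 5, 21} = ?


Mean = 19.2000
Variance = 256.9600
SD = sqrt(256.9600) = 16.0300

SD = 16.0300


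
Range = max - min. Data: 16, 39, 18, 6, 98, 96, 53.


Max = 98, Min = 6
Range = 98 - 6 = 92

Range = 92
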